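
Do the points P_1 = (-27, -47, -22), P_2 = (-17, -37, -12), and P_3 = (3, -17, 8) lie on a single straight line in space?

P_1P_2 = (10, 10, 10), P_1P_3 = (30, 30, 30).
Each component of P_1P_3 is 3 times the corresponding component of P_1P_2, so P_1P_3 = 3·P_1P_2 and the points are collinear.

Yes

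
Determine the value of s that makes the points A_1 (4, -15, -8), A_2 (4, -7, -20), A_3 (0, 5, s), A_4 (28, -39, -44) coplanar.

-26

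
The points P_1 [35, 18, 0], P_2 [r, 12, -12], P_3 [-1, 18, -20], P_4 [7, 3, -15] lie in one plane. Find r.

Coplanarity ⇔ det[P_1P_2; P_1P_3; P_1P_4] = 0.
Expanding, this is linear in r: (-300)r + (3900) = 0.
So r = 13.

13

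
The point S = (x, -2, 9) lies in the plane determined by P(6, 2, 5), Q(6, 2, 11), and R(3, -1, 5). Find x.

2

The plane through P, Q, R has equation 18x − 18y = 72.
Substituting S: (18)x + (36) = 72, so x = 2.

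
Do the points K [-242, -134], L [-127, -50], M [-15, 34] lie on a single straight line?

No

KL = (115, 84), KM = (227, 168).
If collinear, KM would be a scalar multiple of KL. But (115)·(168) ≠ (84)·(227) (difference 252), so they are not parallel; the points are not collinear.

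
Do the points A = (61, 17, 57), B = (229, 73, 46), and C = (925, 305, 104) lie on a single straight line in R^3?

No

AB = (168, 56, -11), AC = (864, 288, 47).
AB × AC = (5800, -17400, 0).
The cross product is nonzero, so the points do not lie on one line.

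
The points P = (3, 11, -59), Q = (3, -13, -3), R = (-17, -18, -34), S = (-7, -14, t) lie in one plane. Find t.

-22

Normal to plane PQR: n = (1024, -1120, -480); plane equation n·X = 19072.
Requiring n·S = 19072: (-480)t + (8512) = 19072.
So t = -22.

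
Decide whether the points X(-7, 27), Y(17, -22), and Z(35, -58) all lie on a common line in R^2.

No

XY = (24, -49), XZ = (42, -85).
Twice the signed area of △XYZ is (24)(-85) − (-49)(42) = 18.
The area is nonzero, so the three points are not collinear.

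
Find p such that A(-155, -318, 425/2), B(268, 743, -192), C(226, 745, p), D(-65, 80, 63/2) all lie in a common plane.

-211

Coplanarity ⇔ det[AB; AC; AD] = 0.
Expanding, this is linear in p: (-72864)p + (-15374304) = 0.
So p = -211.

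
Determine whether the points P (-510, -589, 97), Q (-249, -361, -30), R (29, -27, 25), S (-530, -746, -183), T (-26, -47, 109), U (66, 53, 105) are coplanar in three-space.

No

The plane through P, Q, R has normal n = PQ × PR = (54958, -49661, 23790) and equation n·X = 3529379.
Checking the remaining points: n·S = 3565796, n·T = 3498269, n·U = 3493145.
Since n·S = 3565796 ≠ 3529379, S is off the plane and the points are not all coplanar.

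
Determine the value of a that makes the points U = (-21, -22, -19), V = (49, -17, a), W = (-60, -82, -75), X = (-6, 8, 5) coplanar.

45

Coplanarity ⇔ det[UV; UW; UX] = 0.
Expanding, this is linear in a: (-270)a + (12150) = 0.
So a = 45.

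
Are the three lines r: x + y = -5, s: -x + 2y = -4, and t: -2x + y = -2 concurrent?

No

Intersecting r and s: solving the 2×2 system gives (x, y) = (-2, -3).
Substitute into t: (-2)(-2) + (1)(-3) = 1.
But t requires -2 ≠ 1, so the three lines have no common point.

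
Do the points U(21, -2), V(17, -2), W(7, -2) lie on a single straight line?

Yes

UV = (-4, 0), UW = (-14, 0).
Twice the signed area of △UVW is (-4)(0) − (0)(-14) = 0.
The triangle is degenerate (zero area), so the points are collinear.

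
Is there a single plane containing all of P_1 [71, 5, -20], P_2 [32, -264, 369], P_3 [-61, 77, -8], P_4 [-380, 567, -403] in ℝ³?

No

A normal to the plane through P_1, P_2, P_3 is n = P_1P_2 × P_1P_3 = (-31236, -50880, -38316).
The plane has equation n·P = -1705836. For P_4: n·P_4 = -1537932.
-1537932 ≠ -1705836, so P_4 is off the plane.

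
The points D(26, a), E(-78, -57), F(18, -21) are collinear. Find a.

-18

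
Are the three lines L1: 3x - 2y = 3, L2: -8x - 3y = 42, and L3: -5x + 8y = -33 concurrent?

Yes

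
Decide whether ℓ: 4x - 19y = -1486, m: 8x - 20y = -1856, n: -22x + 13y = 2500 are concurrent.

Yes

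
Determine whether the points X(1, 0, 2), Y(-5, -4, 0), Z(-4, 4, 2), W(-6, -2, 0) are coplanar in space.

A normal to the plane through X, Y, Z is n = XY × XZ = (8, 10, -44).
The plane has equation n·P = -80. For W: n·W = -68.
-68 ≠ -80, so W is off the plane.

No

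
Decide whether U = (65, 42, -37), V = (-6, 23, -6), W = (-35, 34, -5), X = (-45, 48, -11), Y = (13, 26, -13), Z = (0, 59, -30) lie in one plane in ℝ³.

Yes

The plane through U, V, W has normal n = UV × UW = (-360, -828, -1332) and equation n·P = -8892.
Checking the remaining points: n·X = -8892, n·Y = -8892, n·Z = -8892.
All equal -8892, so all 6 points lie in one plane.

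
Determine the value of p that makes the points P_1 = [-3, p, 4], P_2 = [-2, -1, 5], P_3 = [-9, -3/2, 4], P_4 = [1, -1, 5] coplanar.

The points are coplanar iff P_1P_2 · (P_1P_3 × P_1P_4) = 0.
Expanding, this is linear in p: (3)p + (9/2) = 0.
So p = -3/2.

-3/2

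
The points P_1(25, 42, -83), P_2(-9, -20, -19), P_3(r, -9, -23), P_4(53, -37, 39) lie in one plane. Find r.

10

Normal to plane P_1P_2P_4: n = (-2508, 5940, 4422); plane equation n·P = -180246.
Requiring n·P_3 = -180246: (-2508)r + (-155166) = -180246.
So r = 10.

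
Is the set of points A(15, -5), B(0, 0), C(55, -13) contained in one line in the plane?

AB = (-15, 5), AC = (40, -8).
Twice the signed area of △ABC is (-15)(-8) − (5)(40) = -80.
The area is nonzero, so the three points are not collinear.

No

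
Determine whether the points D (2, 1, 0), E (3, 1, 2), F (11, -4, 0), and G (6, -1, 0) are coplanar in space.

No

The four points are coplanar iff the 3×3 determinant with rows DE, DF, DG is zero.
Rows: (1, 0, 2), (9, -5, 0), (4, -2, 0).
Expanding along the first row: (1)(0) − (0)(0) + (2)(2) = 4.
Nonzero ⇒ not coplanar.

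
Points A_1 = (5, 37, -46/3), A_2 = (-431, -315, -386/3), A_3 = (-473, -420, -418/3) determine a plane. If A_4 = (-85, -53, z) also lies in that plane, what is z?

The plane through A_1, A_2, A_3 has equation −(24436/3)x + (328/3)y + 30996z = -1535860/3.
Substituting A_4: (30996)z + (2059676/3) = -1535860/3, so z = -116/3.

-116/3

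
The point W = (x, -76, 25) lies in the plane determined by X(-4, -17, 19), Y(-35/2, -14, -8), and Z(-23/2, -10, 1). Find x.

-37/2

The plane through X, Y, Z has equation 135x − (81/2)y − 72z = -2439/2.
Substituting W: (135)x + (1278) = -2439/2, so x = -37/2.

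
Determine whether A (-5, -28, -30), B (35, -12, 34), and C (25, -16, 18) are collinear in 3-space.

Yes

AB = (40, 16, 64), AC = (30, 12, 48).
AB × AC = (0, 0, 0).
The cross product vanishes, so the three points are collinear.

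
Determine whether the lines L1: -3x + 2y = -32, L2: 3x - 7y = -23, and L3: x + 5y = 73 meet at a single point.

Yes

The three lines meet at one point iff the augmented coefficient matrix [aᵢ bᵢ cᵢ] has rank < 3, i.e. its determinant vanishes.
Here the determinant is 0.
It vanishes, so the lines are concurrent at (18, 11).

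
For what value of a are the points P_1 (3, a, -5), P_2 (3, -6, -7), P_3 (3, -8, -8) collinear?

Direction P_2P_3 = (0, -2, -1). From the z-coordinate of P_1, the parameter along the line is τ = (-5 − (-7))/(-1) = -2.
Then a = (-6) + (-2)·(-2) = -2.

-2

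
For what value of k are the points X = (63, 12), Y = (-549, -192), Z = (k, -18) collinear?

-27

The three points are collinear iff det[XY; XZ] = 0.
This determinant is linear in k: (204)k + (5508) = 0, so k = -27.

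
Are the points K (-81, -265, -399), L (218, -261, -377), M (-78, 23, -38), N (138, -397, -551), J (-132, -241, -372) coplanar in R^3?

No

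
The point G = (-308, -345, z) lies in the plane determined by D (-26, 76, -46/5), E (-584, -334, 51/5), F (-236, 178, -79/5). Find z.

The plane through D, E, F has equation (3636/5)x − (38784/5)y − 143016z = 3536616/5.
Substituting G: (-143016)z + (12260592/5) = 3536616/5, so z = 61/5.

61/5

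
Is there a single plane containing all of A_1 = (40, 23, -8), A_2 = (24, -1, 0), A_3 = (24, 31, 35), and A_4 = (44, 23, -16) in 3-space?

No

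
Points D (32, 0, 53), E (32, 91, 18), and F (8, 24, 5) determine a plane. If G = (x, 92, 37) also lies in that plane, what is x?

The plane through D, E, F has equation −3528x + 840y + 2184z = 2856.
Substituting G: (-3528)x + (158088) = 2856, so x = 44.

44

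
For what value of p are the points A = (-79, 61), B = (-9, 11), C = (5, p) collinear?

The three points are collinear iff det[AB; AC] = 0.
This determinant is linear in p: (70)p + (-70) = 0, so p = 1.

1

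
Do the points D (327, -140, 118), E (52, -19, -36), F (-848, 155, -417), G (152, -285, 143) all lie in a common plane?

The four points are coplanar iff the 3×3 determinant with rows DE, DF, DG is zero.
Rows: (-275, 121, -154), (-1175, 295, -535), (-175, -145, 25).
Expanding along the first row: (-275)(-70200) − (121)(-123000) + (-154)(222000) = 0.
Zero determinant ⇒ coplanar.

Yes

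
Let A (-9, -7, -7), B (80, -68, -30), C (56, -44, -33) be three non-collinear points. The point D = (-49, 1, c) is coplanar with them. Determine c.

The plane through A, B, C has equation 735x + 819y + 672z = -17052.
Substituting D: (672)c + (-35196) = -17052, so c = 27.

27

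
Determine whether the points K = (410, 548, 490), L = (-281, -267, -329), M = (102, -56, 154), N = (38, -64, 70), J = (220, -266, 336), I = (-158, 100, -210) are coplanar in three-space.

Yes

The plane through K, L, M has normal n = KL × KM = (-220836, 20076, 166344) and equation n·P = 1967448.
Checking the remaining points: n·N = 1967448, n·J = 1967448, n·I = 1967448.
All equal 1967448, so all 6 points lie in one plane.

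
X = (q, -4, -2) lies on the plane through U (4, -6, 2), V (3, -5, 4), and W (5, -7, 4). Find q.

A normal to the plane is n = UV × UW = (4, 4, 0).
X lies in the plane iff n · UX = 0.
This gives (4)q + (-8) = 0, so q = 2.

2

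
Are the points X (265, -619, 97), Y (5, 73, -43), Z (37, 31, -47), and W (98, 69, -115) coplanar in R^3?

With X as base: XY = (-260, 692, -140), XZ = (-228, 650, -144), XW = (-167, 688, -212).
XZ × XW = (-38728, -24288, -48314).
XY · (XZ × XW) = 25944.
Since 25944 ≠ 0, the four points are not coplanar.

No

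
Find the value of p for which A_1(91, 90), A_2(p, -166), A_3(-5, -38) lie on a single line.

Collinearity: (A_2 − A_1) must be parallel to (A_3 − A_1) = (-96, -128).
Cross-multiplying the components: (p − 91)·(-128) = (-256)·(-96).
Solving gives p = -101.

-101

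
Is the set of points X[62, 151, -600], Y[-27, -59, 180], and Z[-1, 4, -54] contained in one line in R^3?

No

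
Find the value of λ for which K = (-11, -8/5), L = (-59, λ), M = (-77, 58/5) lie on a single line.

8

Collinearity: (L − K) must be parallel to (M − K) = (-66, 66/5).
Cross-multiplying the components: (λ − (-8/5))·(-66) = (-48)·(66/5).
Solving gives λ = 8.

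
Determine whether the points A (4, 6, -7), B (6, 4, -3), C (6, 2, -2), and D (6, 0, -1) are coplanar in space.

Yes

With A as base: AB = (2, -2, 4), AC = (2, -4, 5), AD = (2, -6, 6).
AC × AD = (6, -2, -4).
AB · (AC × AD) = 0.
The scalar triple product vanishes, so the four points are coplanar.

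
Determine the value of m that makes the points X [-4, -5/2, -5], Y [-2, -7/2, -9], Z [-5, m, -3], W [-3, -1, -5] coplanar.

-2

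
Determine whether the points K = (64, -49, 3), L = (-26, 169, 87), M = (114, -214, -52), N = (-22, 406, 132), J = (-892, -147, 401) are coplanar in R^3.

No

The plane through K, L, M has normal n = KL × KM = (1870, -750, 3950) and equation n·P = 168280.
Checking the remaining points: n·N = 175760, n·J = 26160.
Since n·N = 175760 ≠ 168280, N is off the plane and the points are not all coplanar.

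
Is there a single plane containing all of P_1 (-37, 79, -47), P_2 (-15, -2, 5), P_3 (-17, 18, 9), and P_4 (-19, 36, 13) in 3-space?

No

A normal to the plane through P_1, P_2, P_3 is n = P_1P_2 × P_1P_3 = (-1364, -192, 278).
The plane has equation n·P = 22234. For P_4: n·P_4 = 22618.
22618 ≠ 22234, so P_4 is off the plane.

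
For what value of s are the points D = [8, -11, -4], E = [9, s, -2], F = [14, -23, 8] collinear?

Collinearity requires DE × DF = 0; each component is linear in s.
The x-component gives (12)s + (156) = 0, so s = -13.
The remaining components then also vanish.

-13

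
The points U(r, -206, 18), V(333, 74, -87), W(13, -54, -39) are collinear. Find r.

-367

Direction VW = (-320, -128, 48). From the y-coordinate of U, the parameter along the line is τ = (-206 − 74)/(-128) = 35/16.
Then r = 333 + 35/16·(-320) = -367.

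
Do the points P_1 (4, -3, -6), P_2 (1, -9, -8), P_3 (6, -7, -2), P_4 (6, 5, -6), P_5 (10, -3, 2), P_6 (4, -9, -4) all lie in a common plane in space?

The plane through P_1, P_2, P_3 has normal n = P_1P_2 × P_1P_3 = (-32, 8, 24) and equation n·P = -296.
Checking the remaining points: n·P_4 = -296, n·P_5 = -296, n·P_6 = -296.
All equal -296, so all 6 points lie in one plane.

Yes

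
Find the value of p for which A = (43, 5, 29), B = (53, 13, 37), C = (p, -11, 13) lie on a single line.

Direction AB = (10, 8, 8). From the y-coordinate of C, the parameter along the line is τ = (-11 − 5)/8 = -2.
Then p = 43 + (-2)·(10) = 23.

23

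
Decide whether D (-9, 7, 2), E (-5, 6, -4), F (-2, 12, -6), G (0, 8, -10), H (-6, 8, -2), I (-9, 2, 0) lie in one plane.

No

The plane through D, E, F has normal n = DE × DF = (38, -10, 27) and equation n·P = -358.
Checking the remaining points: n·G = -350, n·H = -362, n·I = -362.
Since n·G = -350 ≠ -358, G is off the plane and the points are not all coplanar.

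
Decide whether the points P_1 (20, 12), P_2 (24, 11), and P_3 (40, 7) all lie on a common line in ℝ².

Yes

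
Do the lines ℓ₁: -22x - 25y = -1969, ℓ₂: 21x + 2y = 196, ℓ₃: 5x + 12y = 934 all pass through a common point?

Yes

The three lines meet at one point iff the augmented coefficient matrix [aᵢ bᵢ cᵢ] has rank < 3, i.e. its determinant vanishes.
Here the determinant is 0.
It vanishes, so the lines are concurrent at (2, 77).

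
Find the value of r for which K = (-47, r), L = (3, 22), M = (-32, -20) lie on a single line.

Collinearity: (K − L) must be parallel to (M − L) = (-35, -42).
Cross-multiplying the components: (r − 22)·(-35) = (-50)·(-42).
Solving gives r = -38.

-38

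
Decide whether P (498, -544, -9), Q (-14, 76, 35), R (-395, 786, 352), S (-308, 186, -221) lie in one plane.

Yes

With P as base: PQ = (-512, 620, 44), PR = (-893, 1330, 361), PS = (-806, 730, -212).
PR × PS = (-545490, -480282, 420090).
PQ · (PR × PS) = 0.
The scalar triple product vanishes, so the four points are coplanar.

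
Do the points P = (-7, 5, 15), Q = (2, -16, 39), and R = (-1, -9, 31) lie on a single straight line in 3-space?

PQ = (9, -21, 24), PR = (6, -14, 16).
Each component of PR is 2/3 times the corresponding component of PQ, so PR = 2/3·PQ and the points are collinear.

Yes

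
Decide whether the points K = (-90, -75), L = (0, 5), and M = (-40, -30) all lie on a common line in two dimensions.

KL = (90, 80), KM = (50, 45).
det[KL; KM] = (90)(45) − (80)(50) = 50.
The determinant is nonzero, so they are not collinear.

No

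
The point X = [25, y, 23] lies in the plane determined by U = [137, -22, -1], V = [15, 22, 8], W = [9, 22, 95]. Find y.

18

A normal to the plane is n = UV × UW = (3828, 10560, 264).
X lies in the plane iff n · UX = 0.
This gives (10560)y + (-190080) = 0, so y = 18.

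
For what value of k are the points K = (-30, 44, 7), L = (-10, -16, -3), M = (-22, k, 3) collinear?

Collinearity requires KL × KM = 0; each component is linear in k.
The x-component gives (10)k + (-200) = 0, so k = 20.
The remaining components then also vanish.

20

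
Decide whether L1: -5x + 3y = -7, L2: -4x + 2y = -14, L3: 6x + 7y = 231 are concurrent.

Lines aᵢx + bᵢy = cᵢ with pairwise distinct directions are concurrent exactly when det[aᵢ bᵢ cᵢ] = 0.
Here the determinant is 0.
It vanishes, so the lines are concurrent at (14, 21).

Yes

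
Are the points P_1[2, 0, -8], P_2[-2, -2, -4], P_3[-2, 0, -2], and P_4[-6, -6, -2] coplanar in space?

A normal to the plane through P_1, P_2, P_3 is n = P_1P_2 × P_1P_3 = (-12, 8, -8).
The plane has equation n·P = 40. For P_4: n·P_4 = 40.
Equal, so P_4 lies in the plane and all four are coplanar.

Yes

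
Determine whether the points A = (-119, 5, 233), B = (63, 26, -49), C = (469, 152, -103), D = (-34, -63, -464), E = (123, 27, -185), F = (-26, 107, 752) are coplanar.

Yes

The plane through A, B, C has normal n = AB × AC = (34398, -104664, 14406) and equation n·P = -1260084.
Checking the remaining points: n·D = -1260084, n·E = -1260084, n·F = -1260084.
All equal -1260084, so all 6 points lie in one plane.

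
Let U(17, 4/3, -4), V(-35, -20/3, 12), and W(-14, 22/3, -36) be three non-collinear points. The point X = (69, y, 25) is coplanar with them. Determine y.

A normal to the plane is n = UV × UW = (160, -2160, -560).
X lies in the plane iff n · UX = 0.
This gives (-2160)y + (-5040) = 0, so y = -7/3.

-7/3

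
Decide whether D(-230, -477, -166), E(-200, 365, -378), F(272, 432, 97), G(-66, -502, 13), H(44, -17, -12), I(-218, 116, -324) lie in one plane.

No

The plane through D, E, F has normal n = DE × DF = (414154, -114314, -395414) and equation n·P = 24911082.
Checking the remaining points: n·G = 24911082, n·H = 24911082, n·I = 24568140.
Since n·I = 24568140 ≠ 24911082, I is off the plane and the points are not all coplanar.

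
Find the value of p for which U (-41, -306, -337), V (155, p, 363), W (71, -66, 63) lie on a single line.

114

Direction UW = (112, 240, 400). From the x-coordinate of V, the parameter along the line is τ = (155 − (-41))/112 = 7/4.
Then p = (-306) + 7/4·(240) = 114.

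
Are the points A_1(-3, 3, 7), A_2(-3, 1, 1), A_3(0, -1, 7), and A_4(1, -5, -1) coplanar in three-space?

Yes

With A_1 as base: A_1A_2 = (0, -2, -6), A_1A_3 = (3, -4, 0), A_1A_4 = (4, -8, -8).
A_1A_3 × A_1A_4 = (32, 24, -8).
A_1A_2 · (A_1A_3 × A_1A_4) = 0.
The scalar triple product vanishes, so the four points are coplanar.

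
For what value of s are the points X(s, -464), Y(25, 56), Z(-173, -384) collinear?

-209

Collinearity: (X − Y) must be parallel to (Z − Y) = (-198, -440).
Cross-multiplying the components: (s − 25)·(-440) = (-520)·(-198).
Solving gives s = -209.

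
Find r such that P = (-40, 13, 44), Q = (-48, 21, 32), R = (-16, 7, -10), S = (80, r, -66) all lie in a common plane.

Coplanarity ⇔ det[PQ; PR; PS] = 0.
Expanding, this is linear in r: (-720)r + (-35280) = 0.
So r = -49.

-49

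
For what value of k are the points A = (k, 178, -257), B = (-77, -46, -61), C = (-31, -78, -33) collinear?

Collinearity requires AB × AC = 0; each component is linear in k.
The y-component gives (28)k + (11172) = 0, so k = -399.
The remaining components then also vanish.

-399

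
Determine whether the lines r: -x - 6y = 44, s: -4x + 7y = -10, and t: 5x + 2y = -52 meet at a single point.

Yes

Intersecting r and s: solving the 2×2 system gives (x, y) = (-8, -6).
Substitute into t: (5)(-8) + (2)(-6) = -52.
This equals -52, so (-8, -6) lies on all three lines and they are concurrent.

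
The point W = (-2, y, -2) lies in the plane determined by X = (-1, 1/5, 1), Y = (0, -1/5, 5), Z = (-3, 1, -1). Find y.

The plane through X, Y, Z has equation −(12/5)x − 6y = 6/5.
Substituting W: (-6)y + (24/5) = 6/5, so y = 3/5.

3/5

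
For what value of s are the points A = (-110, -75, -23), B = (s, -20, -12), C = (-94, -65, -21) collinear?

-22

Direction AC = (16, 10, 2). From the y-coordinate of B, the parameter along the line is τ = (-20 − (-75))/10 = 11/2.
Then s = (-110) + 11/2·(16) = -22.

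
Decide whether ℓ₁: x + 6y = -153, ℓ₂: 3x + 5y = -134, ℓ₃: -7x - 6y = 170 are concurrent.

Intersecting ℓ₁ and ℓ₂: solving the 2×2 system gives (x, y) = (-3, -25).
Substitute into ℓ₃: (-7)(-3) + (-6)(-25) = 171.
But ℓ₃ requires 170 ≠ 171, so the three lines have no common point.

No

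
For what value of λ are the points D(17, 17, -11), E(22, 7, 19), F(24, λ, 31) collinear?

3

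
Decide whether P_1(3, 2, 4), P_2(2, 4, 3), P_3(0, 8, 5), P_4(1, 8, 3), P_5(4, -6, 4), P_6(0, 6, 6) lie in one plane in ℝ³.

The plane through P_1, P_2, P_3 has normal n = P_1P_2 × P_1P_3 = (8, 4, 0) and equation n·P = 32.
Checking the remaining points: n·P_4 = 40, n·P_5 = 8, n·P_6 = 24.
Since n·P_4 = 40 ≠ 32, P_4 is off the plane and the points are not all coplanar.

No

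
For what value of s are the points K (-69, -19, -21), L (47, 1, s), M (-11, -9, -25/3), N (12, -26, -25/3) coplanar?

Normal to plane KMN: n = (646/3, 874/3, -1216); plane equation n·P = 15428/3.
Requiring n·L = 15428/3: (-1216)s + (10412) = 15428/3.
So s = 13/3.

13/3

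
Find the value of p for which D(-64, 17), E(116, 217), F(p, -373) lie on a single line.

-415

Collinearity: (F − D) must be parallel to (E − D) = (180, 200).
Cross-multiplying the components: (p − (-64))·(200) = (-390)·(180).
Solving gives p = -415.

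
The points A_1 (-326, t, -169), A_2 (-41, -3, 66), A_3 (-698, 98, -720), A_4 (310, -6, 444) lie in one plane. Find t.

-88

Coplanarity ⇔ det[A_1A_2; A_1A_3; A_1A_4] = 0.
Expanding, this is linear in t: (27540)t + (2423520) = 0.
So t = -88.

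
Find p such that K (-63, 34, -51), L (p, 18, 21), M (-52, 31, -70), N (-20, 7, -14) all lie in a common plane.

The points are coplanar iff KL · (KM × KN) = 0.
Expanding, this is linear in p: (-624)p + (-31824) = 0.
So p = -51.

-51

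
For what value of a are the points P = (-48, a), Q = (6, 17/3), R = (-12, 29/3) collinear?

The three points are collinear iff det[PQ; PR] = 0.
This determinant is linear in a: (-18)a + (318) = 0, so a = 53/3.

53/3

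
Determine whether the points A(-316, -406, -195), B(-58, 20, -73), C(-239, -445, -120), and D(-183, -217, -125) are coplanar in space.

Yes

A normal to the plane through A, B, C is n = AB × AC = (36708, -9956, -42864).
The plane has equation n·P = 800888. For D: n·D = 800888.
Equal, so D lies in the plane and all four are coplanar.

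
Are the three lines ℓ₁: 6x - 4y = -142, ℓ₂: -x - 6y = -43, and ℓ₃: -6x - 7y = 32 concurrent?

Yes

Intersecting ℓ₁ and ℓ₂: solving the 2×2 system gives (x, y) = (-17, 10).
Substitute into ℓ₃: (-6)(-17) + (-7)(10) = 32.
This equals 32, so (-17, 10) lies on all three lines and they are concurrent.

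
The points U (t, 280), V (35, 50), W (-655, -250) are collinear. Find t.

Collinearity: (U − V) must be parallel to (W − V) = (-690, -300).
Cross-multiplying the components: (t − 35)·(-300) = (230)·(-690).
Solving gives t = 564.

564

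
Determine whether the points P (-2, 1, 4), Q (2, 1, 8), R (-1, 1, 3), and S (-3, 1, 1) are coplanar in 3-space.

Yes

The four points are coplanar iff the 3×3 determinant with rows PQ, PR, PS is zero.
Rows: (4, 0, 4), (1, 0, -1), (-1, 0, -3).
Expanding along the first row: (4)(0) − (0)(-4) + (4)(0) = 0.
Zero determinant ⇒ coplanar.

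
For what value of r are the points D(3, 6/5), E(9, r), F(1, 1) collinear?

9/5

The three points are collinear iff det[DE; DF] = 0.
This determinant is linear in r: (2)r + (-18/5) = 0, so r = 9/5.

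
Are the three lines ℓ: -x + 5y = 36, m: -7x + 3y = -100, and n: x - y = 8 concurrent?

Yes

Lines aᵢx + bᵢy = cᵢ with pairwise distinct directions are concurrent exactly when det[aᵢ bᵢ cᵢ] = 0.
Here the determinant is 0.
It vanishes, so the lines are concurrent at (19, 11).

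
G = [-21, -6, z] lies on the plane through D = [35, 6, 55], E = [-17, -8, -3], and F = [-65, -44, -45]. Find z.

-9

Coplanarity requires DE · (DF × DG) = 0.
DE = (-52, -14, -58), DF = (-100, -50, -100); the triple product is linear in z with coefficient 1200 and constant term 10800.
Setting it to zero: z = -9.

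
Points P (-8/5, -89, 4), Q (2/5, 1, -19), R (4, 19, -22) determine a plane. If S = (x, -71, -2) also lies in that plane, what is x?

Coplanarity requires PQ · (PR × PS) = 0.
PQ = (2, 90, -23), PR = (28/5, 108, -26); the triple product is linear in x with coefficient 144 and constant term 576.
Setting it to zero: x = -4.

-4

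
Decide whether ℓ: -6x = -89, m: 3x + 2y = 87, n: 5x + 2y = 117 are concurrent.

Intersecting ℓ and m: solving the 2×2 system gives (x, y) = (89/6, 85/4).
Substitute into n: (5)(89/6) + (2)(85/4) = 350/3.
But n requires 117 ≠ 350/3, so the three lines have no common point.

No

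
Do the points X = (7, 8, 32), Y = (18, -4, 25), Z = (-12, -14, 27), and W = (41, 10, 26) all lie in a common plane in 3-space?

Yes

The four points are coplanar iff the 3×3 determinant with rows XY, XZ, XW is zero.
Rows: (11, -12, -7), (-19, -22, -5), (34, 2, -6).
Expanding along the first row: (11)(142) − (-12)(284) + (-7)(710) = 0.
Zero determinant ⇒ coplanar.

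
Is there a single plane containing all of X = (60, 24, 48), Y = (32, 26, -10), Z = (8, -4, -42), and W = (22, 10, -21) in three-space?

The four points are coplanar iff the 3×3 determinant with rows XY, XZ, XW is zero.
Rows: (-28, 2, -58), (-52, -28, -90), (-38, -14, -69).
Expanding along the first row: (-28)(672) − (2)(168) + (-58)(-336) = 336.
Nonzero ⇒ not coplanar.

No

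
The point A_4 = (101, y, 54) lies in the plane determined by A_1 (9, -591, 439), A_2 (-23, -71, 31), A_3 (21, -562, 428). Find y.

Coplanarity requires A_1A_2 · (A_1A_3 × A_1A_4) = 0.
A_1A_2 = (-32, 520, -408), A_1A_3 = (12, 29, -11); the triple product is linear in y with coefficient -5248 and constant term 220416.
Setting it to zero: y = 42.

42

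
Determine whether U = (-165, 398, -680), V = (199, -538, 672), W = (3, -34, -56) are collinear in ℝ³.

UV = (364, -936, 1352), UW = (168, -432, 624).
Each component of UW is 6/13 times the corresponding component of UV, so UW = 6/13·UV and the points are collinear.

Yes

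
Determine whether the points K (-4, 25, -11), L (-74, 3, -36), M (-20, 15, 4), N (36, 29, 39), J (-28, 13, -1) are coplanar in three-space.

The plane through K, L, M has normal n = KL × KM = (-580, 1450, 348) and equation n·P = 34742.
Checking the remaining points: n·N = 34742, n·J = 34742.
All equal 34742, so all 5 points lie in one plane.

Yes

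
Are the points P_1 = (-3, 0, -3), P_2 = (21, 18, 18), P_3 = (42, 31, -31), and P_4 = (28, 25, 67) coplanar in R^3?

With P_1 as base: P_1P_2 = (24, 18, 21), P_1P_3 = (45, 31, -28), P_1P_4 = (31, 25, 70).
P_1P_3 × P_1P_4 = (2870, -4018, 164).
P_1P_2 · (P_1P_3 × P_1P_4) = 0.
The scalar triple product vanishes, so the four points are coplanar.

Yes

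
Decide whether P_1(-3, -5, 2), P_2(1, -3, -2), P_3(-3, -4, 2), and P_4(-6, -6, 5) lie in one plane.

A normal to the plane through P_1, P_2, P_3 is n = P_1P_2 × P_1P_3 = (4, 0, 4).
The plane has equation n·P = -4. For P_4: n·P_4 = -4.
Equal, so P_4 lies in the plane and all four are coplanar.

Yes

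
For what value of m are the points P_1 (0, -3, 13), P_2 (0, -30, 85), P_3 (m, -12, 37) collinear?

0

Collinearity requires P_1P_2 × P_1P_3 = 0; each component is linear in m.
The y-component gives (72)m + (0) = 0, so m = 0.
The remaining components then also vanish.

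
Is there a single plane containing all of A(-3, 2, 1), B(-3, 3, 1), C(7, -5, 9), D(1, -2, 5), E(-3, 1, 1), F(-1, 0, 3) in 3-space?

The plane through A, B, C has normal n = AB × AC = (8, 0, -10) and equation n·P = -34.
Checking the remaining points: n·D = -42, n·E = -34, n·F = -38.
Since n·D = -42 ≠ -34, D is off the plane and the points are not all coplanar.

No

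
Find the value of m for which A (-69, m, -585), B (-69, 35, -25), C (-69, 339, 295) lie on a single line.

Collinearity requires AB × AC = 0; each component is linear in m.
The x-component gives (-320)m + (-159040) = 0, so m = -497.
The remaining components then also vanish.

-497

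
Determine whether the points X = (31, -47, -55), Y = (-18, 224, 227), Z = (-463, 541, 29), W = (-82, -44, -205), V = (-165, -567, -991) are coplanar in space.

The plane through X, Y, Z has normal n = XY × XZ = (-143052, -135192, 105062) and equation n·P = -3858998.
Checking the remaining points: n·W = -3858998, n·V = -3858998.
All equal -3858998, so all 5 points lie in one plane.

Yes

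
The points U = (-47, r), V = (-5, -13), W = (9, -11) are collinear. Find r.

The three points are collinear iff det[UV; UW] = 0.
This determinant is linear in r: (14)r + (266) = 0, so r = -19.

-19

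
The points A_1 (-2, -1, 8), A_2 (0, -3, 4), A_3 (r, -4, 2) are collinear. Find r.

1

Collinearity requires A_1A_2 × A_1A_3 = 0; each component is linear in r.
The y-component gives (-4)r + (4) = 0, so r = 1.
The remaining components then also vanish.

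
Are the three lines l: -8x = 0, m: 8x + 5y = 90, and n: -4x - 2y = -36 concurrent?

Yes

Intersecting l and m: solving the 2×2 system gives (x, y) = (0, 18).
Substitute into n: (-4)(0) + (-2)(18) = -36.
This equals -36, so (0, 18) lies on all three lines and they are concurrent.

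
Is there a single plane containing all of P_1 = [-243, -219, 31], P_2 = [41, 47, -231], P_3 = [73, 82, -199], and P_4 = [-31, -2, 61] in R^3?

With P_1 as base: P_1P_2 = (284, 266, -262), P_1P_3 = (316, 301, -230), P_1P_4 = (212, 217, 30).
P_1P_3 × P_1P_4 = (58940, -58240, 4760).
P_1P_2 · (P_1P_3 × P_1P_4) = 0.
The scalar triple product vanishes, so the four points are coplanar.

Yes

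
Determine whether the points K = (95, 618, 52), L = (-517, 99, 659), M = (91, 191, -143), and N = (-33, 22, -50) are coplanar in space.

Yes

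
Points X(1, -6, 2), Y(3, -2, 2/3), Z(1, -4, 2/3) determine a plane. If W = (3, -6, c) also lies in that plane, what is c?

10/3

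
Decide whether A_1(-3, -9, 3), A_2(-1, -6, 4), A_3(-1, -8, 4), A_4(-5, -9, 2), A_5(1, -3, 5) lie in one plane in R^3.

The plane through A_1, A_2, A_3 has normal n = A_1A_2 × A_1A_3 = (2, 0, -4) and equation n·P = -18.
Checking the remaining points: n·A_4 = -18, n·A_5 = -18.
All equal -18, so all 5 points lie in one plane.

Yes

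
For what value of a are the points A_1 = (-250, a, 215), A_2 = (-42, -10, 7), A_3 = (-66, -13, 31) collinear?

-36

Collinearity requires A_1A_2 × A_1A_3 = 0; each component is linear in a.
The x-component gives (-24)a + (-864) = 0, so a = -36.
The remaining components then also vanish.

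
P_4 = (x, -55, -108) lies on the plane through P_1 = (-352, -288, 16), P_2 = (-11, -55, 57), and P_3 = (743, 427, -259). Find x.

A normal to the plane is n = P_1P_2 × P_1P_3 = (-93390, 138670, -11320).
P_4 lies in the plane iff n · P_1P_4 = 0.
This gives (-93390)x + (840510) = 0, so x = 9.

9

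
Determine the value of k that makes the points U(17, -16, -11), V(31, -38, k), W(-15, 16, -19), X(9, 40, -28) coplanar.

-5

Normal to plane UWX: n = (-96, -480, -1536); plane equation n·P = 22944.
Requiring n·V = 22944: (-1536)k + (15264) = 22944.
So k = -5.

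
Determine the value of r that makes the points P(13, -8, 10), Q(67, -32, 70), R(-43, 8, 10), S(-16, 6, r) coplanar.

The points are coplanar iff PQ · (PR × PS) = 0.
Expanding, this is linear in r: (-480)r + (-14400) = 0.
So r = -30.

-30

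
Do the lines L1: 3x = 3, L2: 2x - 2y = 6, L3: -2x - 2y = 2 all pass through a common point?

Yes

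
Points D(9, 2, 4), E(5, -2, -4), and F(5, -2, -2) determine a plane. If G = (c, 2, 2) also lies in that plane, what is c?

Coplanarity requires DE · (DF × DG) = 0.
DE = (-4, -4, -8), DF = (-4, -4, -6); the triple product is linear in c with coefficient -8 and constant term 72.
Setting it to zero: c = 9.

9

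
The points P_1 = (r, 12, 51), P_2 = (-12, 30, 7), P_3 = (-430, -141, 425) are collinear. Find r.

Collinearity requires P_1P_2 × P_1P_3 = 0; each component is linear in r.
The y-component gives (418)r + (23408) = 0, so r = -56.
The remaining components then also vanish.

-56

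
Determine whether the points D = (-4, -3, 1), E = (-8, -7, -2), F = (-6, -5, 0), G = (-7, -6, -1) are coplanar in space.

The four points are coplanar iff the 3×3 determinant with rows DE, DF, DG is zero.
Rows: (-4, -4, -3), (-2, -2, -1), (-3, -3, -2).
Expanding along the first row: (-4)(1) − (-4)(1) + (-3)(0) = 0.
Zero determinant ⇒ coplanar.

Yes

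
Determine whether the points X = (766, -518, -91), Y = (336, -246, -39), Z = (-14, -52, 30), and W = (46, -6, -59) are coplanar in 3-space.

A normal to the plane through X, Y, Z is n = XY × XZ = (8680, 11470, 11780).
The plane has equation n·P = -364560. For W: n·W = -364560.
Equal, so W lies in the plane and all four are coplanar.

Yes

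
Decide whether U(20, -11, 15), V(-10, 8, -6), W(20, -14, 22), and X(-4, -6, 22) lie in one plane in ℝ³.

A normal to the plane through U, V, W is n = UV × UW = (70, 210, 90).
The plane has equation n·P = 440. For X: n·X = 440.
Equal, so X lies in the plane and all four are coplanar.

Yes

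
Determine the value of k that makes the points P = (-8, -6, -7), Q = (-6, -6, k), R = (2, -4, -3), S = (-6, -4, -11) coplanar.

The points are coplanar iff PQ · (PR × PS) = 0.
Expanding, this is linear in k: (16)k + (80) = 0.
So k = -5.

-5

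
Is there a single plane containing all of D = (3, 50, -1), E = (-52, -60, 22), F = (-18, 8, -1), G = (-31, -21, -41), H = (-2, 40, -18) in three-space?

No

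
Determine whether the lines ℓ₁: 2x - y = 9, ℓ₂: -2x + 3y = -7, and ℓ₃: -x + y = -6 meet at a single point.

Intersecting ℓ₁ and ℓ₂: solving the 2×2 system gives (x, y) = (5, 1).
Substitute into ℓ₃: (-1)(5) + (1)(1) = -4.
But ℓ₃ requires -6 ≠ -4, so the three lines have no common point.

No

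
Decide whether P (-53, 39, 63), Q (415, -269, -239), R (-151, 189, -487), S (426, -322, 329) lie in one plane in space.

The four points are coplanar iff the 3×3 determinant with rows PQ, PR, PS is zero.
Rows: (468, -308, -302), (-98, 150, -550), (479, -361, 266).
Expanding along the first row: (468)(-158650) − (-308)(237382) + (-302)(-36472) = 9880000.
Nonzero ⇒ not coplanar.

No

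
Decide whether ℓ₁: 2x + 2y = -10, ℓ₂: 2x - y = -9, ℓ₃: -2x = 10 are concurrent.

No

Intersecting ℓ₁ and ℓ₂: solving the 2×2 system gives (x, y) = (-14/3, -1/3).
Substitute into ℓ₃: (-2)(-14/3) + (0)(-1/3) = 28/3.
But ℓ₃ requires 10 ≠ 28/3, so the three lines have no common point.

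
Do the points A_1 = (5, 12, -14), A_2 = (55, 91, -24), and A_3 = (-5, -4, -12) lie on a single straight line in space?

A_1A_2 = (50, 79, -10), A_1A_3 = (-10, -16, 2).
Comparing components 2 and 3: (79)(2) − (-10)(-16) = -2 ≠ 0, so A_1A_2 and A_1A_3 are not parallel and the points are not collinear.

No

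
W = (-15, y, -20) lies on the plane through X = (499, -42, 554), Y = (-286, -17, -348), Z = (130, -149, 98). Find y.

36

A normal to the plane is n = XY × XZ = (-107914, -25122, 93220).
W lies in the plane iff n · XW = 0.
This gives (-25122)y + (904392) = 0, so y = 36.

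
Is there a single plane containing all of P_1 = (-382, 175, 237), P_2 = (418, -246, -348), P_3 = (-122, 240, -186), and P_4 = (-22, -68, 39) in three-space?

With P_1 as base: P_1P_2 = (800, -421, -585), P_1P_3 = (260, 65, -423), P_1P_4 = (360, -243, -198).
P_1P_3 × P_1P_4 = (-115659, -100800, -86580).
P_1P_2 · (P_1P_3 × P_1P_4) = 558900.
Since 558900 ≠ 0, the four points are not coplanar.

No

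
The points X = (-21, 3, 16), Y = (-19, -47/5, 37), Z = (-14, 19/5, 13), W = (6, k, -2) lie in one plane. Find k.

49/5

Normal to plane XYZ: n = (102/5, 153, 442/5); plane equation n·P = 1445.
Requiring n·W = 1445: (153)k + (-272/5) = 1445.
So k = 49/5.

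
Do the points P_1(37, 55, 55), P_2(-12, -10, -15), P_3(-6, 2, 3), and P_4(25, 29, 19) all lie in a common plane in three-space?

The four points are coplanar iff the 3×3 determinant with rows P_1P_2, P_1P_3, P_1P_4 is zero.
Rows: (-49, -65, -70), (-43, -53, -52), (-12, -26, -36).
Expanding along the first row: (-49)(556) − (-65)(924) + (-70)(482) = -924.
Nonzero ⇒ not coplanar.

No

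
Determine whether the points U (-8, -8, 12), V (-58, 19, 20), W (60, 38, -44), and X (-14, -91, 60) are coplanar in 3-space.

Yes

With U as base: UV = (-50, 27, 8), UW = (68, 46, -56), UX = (-6, -83, 48).
UW × UX = (-2440, -2928, -5368).
UV · (UW × UX) = 0.
The scalar triple product vanishes, so the four points are coplanar.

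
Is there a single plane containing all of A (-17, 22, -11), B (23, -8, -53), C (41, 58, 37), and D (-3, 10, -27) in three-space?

No

With A as base: AB = (40, -30, -42), AC = (58, 36, 48), AD = (14, -12, -16).
AC × AD = (0, 1600, -1200).
AB · (AC × AD) = 2400.
Since 2400 ≠ 0, the four points are not coplanar.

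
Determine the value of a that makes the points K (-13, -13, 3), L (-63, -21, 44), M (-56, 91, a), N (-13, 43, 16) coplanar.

Coplanarity ⇔ det[KL; KM; KN] = 0.
Expanding, this is linear in a: (2800)a + (-179200) = 0.
So a = 64.

64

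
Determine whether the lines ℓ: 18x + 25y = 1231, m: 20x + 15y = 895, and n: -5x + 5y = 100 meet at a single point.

Yes

The three lines meet at one point iff the augmented coefficient matrix [aᵢ bᵢ cᵢ] has rank < 3, i.e. its determinant vanishes.
Here the determinant is 0.
It vanishes, so the lines are concurrent at (17, 37).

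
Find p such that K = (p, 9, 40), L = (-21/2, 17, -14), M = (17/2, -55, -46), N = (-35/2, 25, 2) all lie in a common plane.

-31

Coplanarity ⇔ det[KL; KM; KN] = 0.
Expanding, this is linear in p: (896)p + (27776) = 0.
So p = -31.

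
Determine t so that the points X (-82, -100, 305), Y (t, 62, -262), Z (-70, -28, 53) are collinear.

Collinearity requires XY × XZ = 0; each component is linear in t.
The y-component gives (252)t + (13860) = 0, so t = -55.
The remaining components then also vanish.

-55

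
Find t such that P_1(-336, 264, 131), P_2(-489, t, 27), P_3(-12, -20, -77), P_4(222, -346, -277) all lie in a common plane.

-93

The points are coplanar iff P_1P_2 · (P_1P_3 × P_1P_4) = 0.
Expanding, this is linear in t: (16128)t + (1499904) = 0.
So t = -93.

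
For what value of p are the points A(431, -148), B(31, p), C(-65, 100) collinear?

52

The three points are collinear iff det[AB; AC] = 0.
This determinant is linear in p: (496)p + (-25792) = 0, so p = 52.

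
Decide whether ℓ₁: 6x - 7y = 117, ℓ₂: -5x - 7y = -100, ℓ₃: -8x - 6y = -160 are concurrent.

Intersecting ℓ₁ and ℓ₂: solving the 2×2 system gives (x, y) = (217/11, 15/77).
Substitute into ℓ₃: (-8)(217/11) + (-6)(15/77) = -12242/77.
But ℓ₃ requires -160 ≠ -12242/77, so the three lines have no common point.

No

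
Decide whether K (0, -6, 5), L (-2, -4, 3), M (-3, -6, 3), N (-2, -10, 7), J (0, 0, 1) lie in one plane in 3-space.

The plane through K, L, M has normal n = KL × KM = (-4, 2, 6) and equation n·P = 18.
Checking the remaining points: n·N = 30, n·J = 6.
Since n·N = 30 ≠ 18, N is off the plane and the points are not all coplanar.

No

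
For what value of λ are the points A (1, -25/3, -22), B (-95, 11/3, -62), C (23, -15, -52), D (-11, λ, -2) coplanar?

Normal to plane ABC: n = (-1880/3, -3760, 376); plane equation n·P = 67304/3.
Requiring n·D = 67304/3: (-3760)λ + (18424/3) = 67304/3.
So λ = -13/3.

-13/3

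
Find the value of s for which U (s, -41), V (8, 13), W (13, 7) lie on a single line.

53

The three points are collinear iff det[UV; UW] = 0.
This determinant is linear in s: (6)s + (-318) = 0, so s = 53.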